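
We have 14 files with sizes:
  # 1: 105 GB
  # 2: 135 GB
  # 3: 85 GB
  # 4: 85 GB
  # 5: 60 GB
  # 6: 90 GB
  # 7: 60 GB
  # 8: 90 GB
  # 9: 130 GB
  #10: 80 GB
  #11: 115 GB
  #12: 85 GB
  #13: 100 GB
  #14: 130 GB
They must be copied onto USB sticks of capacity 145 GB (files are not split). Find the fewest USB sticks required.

Total = 135 + 130 + 130 + 115 + 105 + 100 + 90 + 90 + 85 + 85 + 85 + 80 + 60 + 60 = 1350 GB.
Lower bound: ⌈1350/145⌉ = 10 USB sticks.
Also, 12 files each exceed 145/2 GB, and no two of those can share a USB stick, so at least 12 USB sticks are needed.
A packing using 12 USB sticks:
  USB stick 1: 135 = 135
  USB stick 2: 130 = 130
  USB stick 3: 130 = 130
  USB stick 4: 115 = 115
  USB stick 5: 105 = 105
  USB stick 6: 100 = 100
  USB stick 7: 90 = 90
  USB stick 8: 90 = 90
  USB stick 9: 85 + 60 = 145
  USB stick 10: 85 + 60 = 145
  USB stick 11: 85 = 85
  USB stick 12: 80 = 80
This matches the lower bound, so 12 is optimal.

12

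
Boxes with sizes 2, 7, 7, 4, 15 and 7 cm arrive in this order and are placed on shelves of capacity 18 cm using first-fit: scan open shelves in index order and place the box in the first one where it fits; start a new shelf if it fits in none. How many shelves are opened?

  2 → shelf 1 (new)  [load 2/18]
  7 → shelf 1  [load 9/18]
  7 → shelf 1  [load 16/18]
  4 → shelf 2 (new)  [load 4/18]
  15 → shelf 3 (new)  [load 15/18]
  7 → shelf 2  [load 11/18]
3 shelves opened.

3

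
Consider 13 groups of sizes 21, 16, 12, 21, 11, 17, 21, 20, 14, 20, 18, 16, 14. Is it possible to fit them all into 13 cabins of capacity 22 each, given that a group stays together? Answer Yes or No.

A valid assignment using 13 cabins:
  cabin 1: 21 = 21
  cabin 2: 21 = 21
  cabin 3: 21 = 21
  cabin 4: 20 = 20
  cabin 5: 20 = 20
  cabin 6: 18 = 18
  cabin 7: 17 = 17
  cabin 8: 16 = 16
  cabin 9: 16 = 16
  cabin 10: 14 = 14
  cabin 11: 14 = 14
  cabin 12: 12 = 12
  cabin 13: 11 = 11
Every load is within 22, so 13 cabins suffice.

Yes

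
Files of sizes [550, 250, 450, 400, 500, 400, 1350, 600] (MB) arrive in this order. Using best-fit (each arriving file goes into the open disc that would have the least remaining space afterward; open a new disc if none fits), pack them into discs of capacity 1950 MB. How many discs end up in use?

3

  550 → disc 1 (new)  [load 550/1950]
  250 → disc 1  [load 800/1950]
  450 → disc 1  [load 1250/1950]
  400 → disc 1  [load 1650/1950]
  500 → disc 2 (new)  [load 500/1950]
  400 → disc 2  [load 900/1950]
  1350 → disc 3 (new)  [load 1350/1950]
  600 → disc 3  [load 1950/1950]
3 discs opened.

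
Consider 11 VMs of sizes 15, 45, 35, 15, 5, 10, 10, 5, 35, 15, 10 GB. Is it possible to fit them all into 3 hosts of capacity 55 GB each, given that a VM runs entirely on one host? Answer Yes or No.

No

Total = 200 GB; ⌈200/55⌉ = 4.
At least 4 hosts are required, but only 3 are allowed.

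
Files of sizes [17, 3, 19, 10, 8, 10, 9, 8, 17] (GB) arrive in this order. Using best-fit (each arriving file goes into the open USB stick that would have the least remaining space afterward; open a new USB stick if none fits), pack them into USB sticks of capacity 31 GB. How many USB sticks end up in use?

  17 → USB stick 1 (new)  [load 17/31]
  3 → USB stick 1  [load 20/31]
  19 → USB stick 2 (new)  [load 19/31]
  10 → USB stick 1  [load 30/31]
  8 → USB stick 2  [load 27/31]
  10 → USB stick 3 (new)  [load 10/31]
  9 → USB stick 3  [load 19/31]
  8 → USB stick 3  [load 27/31]
  17 → USB stick 4 (new)  [load 17/31]
4 USB sticks opened.

4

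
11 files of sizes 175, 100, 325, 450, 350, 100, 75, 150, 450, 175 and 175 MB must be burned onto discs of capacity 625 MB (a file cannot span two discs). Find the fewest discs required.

Total = 450 + 450 + 350 + 325 + 175 + 175 + 175 + 150 + 100 + 100 + 75 = 2525 MB.
Lower bound: ⌈2525/625⌉ = 5 discs.
A packing using 5 discs:
  disc 1: 450 + 175 = 625
  disc 2: 450 + 175 = 625
  disc 3: 350 + 175 + 100 = 625
  disc 4: 325 + 150 + 100 = 575
  disc 5: 75 = 75
This matches the lower bound, so 5 is optimal.

5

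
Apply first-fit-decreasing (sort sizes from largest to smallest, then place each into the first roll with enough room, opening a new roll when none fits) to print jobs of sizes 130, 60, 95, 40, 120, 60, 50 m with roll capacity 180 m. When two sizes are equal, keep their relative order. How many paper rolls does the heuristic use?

Sorted descending: 130, 120, 95, 60, 60, 50, 40.
  130 → roll 1 (new)  [load 130/180]
  120 → roll 2 (new)  [load 120/180]
  95 → roll 3 (new)  [load 95/180]
  60 → roll 2  [load 180/180]
  60 → roll 3  [load 155/180]
  50 → roll 1  [load 180/180]
  40 → roll 4 (new)  [load 40/180]
4 paper rolls opened.

4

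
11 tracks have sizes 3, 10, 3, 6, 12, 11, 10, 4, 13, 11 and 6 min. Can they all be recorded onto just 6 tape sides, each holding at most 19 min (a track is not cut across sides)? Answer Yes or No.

Yes

A valid assignment using 6 tape sides:
  side 1: 13 + 6 = 19
  side 2: 12 + 6 = 18
  side 3: 11 + 4 + 3 = 18
  side 4: 11 + 3 = 14
  side 5: 10 = 10
  side 6: 10 = 10
Every load is within 19 min, so 6 tape sides suffice.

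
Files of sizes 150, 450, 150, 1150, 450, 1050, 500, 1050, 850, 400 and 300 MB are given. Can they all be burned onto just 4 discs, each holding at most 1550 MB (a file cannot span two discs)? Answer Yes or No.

No

Total = 6500 MB; ⌈6500/1550⌉ = 5.
At least 5 discs are required, but only 4 are allowed.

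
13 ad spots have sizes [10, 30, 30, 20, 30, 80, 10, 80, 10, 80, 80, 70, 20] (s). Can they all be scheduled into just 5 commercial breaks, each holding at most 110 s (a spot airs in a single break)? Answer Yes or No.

A valid assignment using 5 commercial breaks:
  break 1: 80 + 30 = 110
  break 2: 80 + 30 = 110
  break 3: 80 + 30 = 110
  break 4: 80 + 20 + 10 = 110
  break 5: 70 + 20 + 10 + 10 = 110
Every load is within 110 s, so 5 commercial breaks suffice.

Yes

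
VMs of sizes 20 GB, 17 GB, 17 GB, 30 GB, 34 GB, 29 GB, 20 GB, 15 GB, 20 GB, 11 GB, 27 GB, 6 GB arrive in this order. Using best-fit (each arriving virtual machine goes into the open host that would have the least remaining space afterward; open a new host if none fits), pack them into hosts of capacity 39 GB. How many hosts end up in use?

  20 → host 1 (new)  [load 20/39]
  17 → host 1  [load 37/39]
  17 → host 2 (new)  [load 17/39]
  30 → host 3 (new)  [load 30/39]
  34 → host 4 (new)  [load 34/39]
  29 → host 5 (new)  [load 29/39]
  20 → host 2  [load 37/39]
  15 → host 6 (new)  [load 15/39]
  20 → host 6  [load 35/39]
  11 → host 7 (new)  [load 11/39]
  27 → host 7  [load 38/39]
  6 → host 3  [load 36/39]
7 hosts opened.

7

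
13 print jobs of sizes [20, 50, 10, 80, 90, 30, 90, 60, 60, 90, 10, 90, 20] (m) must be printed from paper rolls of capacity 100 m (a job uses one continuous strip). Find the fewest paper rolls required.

8

Total = 90 + 90 + 90 + 90 + 80 + 60 + 60 + 50 + 30 + 20 + 20 + 10 + 10 = 700 m.
Lower bound: ⌈700/100⌉ = 7 paper rolls.
A packing using 8 paper rolls:
  roll 1: 90 + 10 = 100
  roll 2: 90 + 10 = 100
  roll 3: 90 = 90
  roll 4: 90 = 90
  roll 5: 80 + 20 = 100
  roll 6: 60 + 30 = 90
  roll 7: 60 + 20 = 80
  roll 8: 50 = 50
No arrangement into 7 paper rolls stays within capacity, so 8 is optimal.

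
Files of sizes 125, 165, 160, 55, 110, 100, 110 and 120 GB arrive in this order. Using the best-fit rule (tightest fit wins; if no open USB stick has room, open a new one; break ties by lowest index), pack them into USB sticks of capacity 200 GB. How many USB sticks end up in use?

7

  125 → USB stick 1 (new)  [load 125/200]
  165 → USB stick 2 (new)  [load 165/200]
  160 → USB stick 3 (new)  [load 160/200]
  55 → USB stick 1  [load 180/200]
  110 → USB stick 4 (new)  [load 110/200]
  100 → USB stick 5 (new)  [load 100/200]
  110 → USB stick 6 (new)  [load 110/200]
  120 → USB stick 7 (new)  [load 120/200]
7 USB sticks opened.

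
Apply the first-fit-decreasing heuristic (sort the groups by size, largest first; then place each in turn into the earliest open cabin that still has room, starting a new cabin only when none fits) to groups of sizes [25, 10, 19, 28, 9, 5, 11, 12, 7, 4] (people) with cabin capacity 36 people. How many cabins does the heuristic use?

Sorted descending: 28, 25, 19, 12, 11, 10, 9, 7, 5, 4.
  28 → cabin 1 (new)  [load 28/36]
  25 → cabin 2 (new)  [load 25/36]
  19 → cabin 3 (new)  [load 19/36]
  12 → cabin 3  [load 31/36]
  11 → cabin 2  [load 36/36]
  10 → cabin 4 (new)  [load 10/36]
  9 → cabin 4  [load 19/36]
  7 → cabin 1  [load 35/36]
  5 → cabin 3  [load 36/36]
  4 → cabin 4  [load 23/36]
4 cabins opened.

4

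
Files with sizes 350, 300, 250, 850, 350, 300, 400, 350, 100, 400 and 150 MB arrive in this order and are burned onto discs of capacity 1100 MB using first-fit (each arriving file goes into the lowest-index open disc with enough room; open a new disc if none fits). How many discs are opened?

  350 → disc 1 (new)  [load 350/1100]
  300 → disc 1  [load 650/1100]
  250 → disc 1  [load 900/1100]
  850 → disc 2 (new)  [load 850/1100]
  350 → disc 3 (new)  [load 350/1100]
  300 → disc 3  [load 650/1100]
  400 → disc 3  [load 1050/1100]
  350 → disc 4 (new)  [load 350/1100]
  100 → disc 1  [load 1000/1100]
  400 → disc 4  [load 750/1100]
  150 → disc 2  [load 1000/1100]
4 discs opened.

4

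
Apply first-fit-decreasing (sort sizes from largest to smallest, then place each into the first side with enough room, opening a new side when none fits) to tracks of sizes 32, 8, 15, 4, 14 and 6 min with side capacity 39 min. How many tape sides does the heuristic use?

Sorted descending: 32, 15, 14, 8, 6, 4.
  32 → side 1 (new)  [load 32/39]
  15 → side 2 (new)  [load 15/39]
  14 → side 2  [load 29/39]
  8 → side 2  [load 37/39]
  6 → side 1  [load 38/39]
  4 → side 3 (new)  [load 4/39]
3 tape sides opened.

3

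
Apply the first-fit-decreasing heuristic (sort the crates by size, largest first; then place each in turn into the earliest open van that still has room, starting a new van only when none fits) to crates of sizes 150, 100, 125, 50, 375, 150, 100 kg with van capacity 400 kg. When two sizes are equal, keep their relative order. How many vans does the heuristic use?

Sorted descending: 375, 150, 150, 125, 100, 100, 50.
  375 → van 1 (new)  [load 375/400]
  150 → van 2 (new)  [load 150/400]
  150 → van 2  [load 300/400]
  125 → van 3 (new)  [load 125/400]
  100 → van 2  [load 400/400]
  100 → van 3  [load 225/400]
  50 → van 3  [load 275/400]
3 vans opened.

3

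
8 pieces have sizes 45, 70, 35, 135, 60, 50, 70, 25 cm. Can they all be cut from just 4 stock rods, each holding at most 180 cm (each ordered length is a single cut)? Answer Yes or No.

Yes

A valid assignment using 3 stock rods:
  stock rod 1: 135 + 45 = 180
  stock rod 2: 70 + 70 + 35 = 175
  stock rod 3: 60 + 50 + 25 = 135
That uses only 3 ≤ 4, so 4 stock rods are enough.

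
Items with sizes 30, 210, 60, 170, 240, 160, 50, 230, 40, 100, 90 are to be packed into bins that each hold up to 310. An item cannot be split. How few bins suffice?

5

Total = 240 + 230 + 210 + 170 + 160 + 100 + 90 + 60 + 50 + 40 + 30 = 1380.
Lower bound: ⌈1380/310⌉ = 5 bins.
A packing using 5 bins:
  bin 1: 240 + 60 = 300
  bin 2: 230 + 50 + 30 = 310
  bin 3: 210 + 100 = 310
  bin 4: 170 + 90 + 40 = 300
  bin 5: 160 = 160
This matches the lower bound, so 5 is optimal.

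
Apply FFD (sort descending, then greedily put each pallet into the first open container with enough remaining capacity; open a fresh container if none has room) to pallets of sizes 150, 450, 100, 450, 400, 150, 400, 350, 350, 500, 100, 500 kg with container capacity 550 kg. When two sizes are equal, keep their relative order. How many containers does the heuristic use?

8

Sorted descending: 500, 500, 450, 450, 400, 400, 350, 350, 150, 150, 100, 100.
  500 → container 1 (new)  [load 500/550]
  500 → container 2 (new)  [load 500/550]
  450 → container 3 (new)  [load 450/550]
  450 → container 4 (new)  [load 450/550]
  400 → container 5 (new)  [load 400/550]
  400 → container 6 (new)  [load 400/550]
  350 → container 7 (new)  [load 350/550]
  350 → container 8 (new)  [load 350/550]
  150 → container 5  [load 550/550]
  150 → container 6  [load 550/550]
  100 → container 3  [load 550/550]
  100 → container 4  [load 550/550]
8 containers opened.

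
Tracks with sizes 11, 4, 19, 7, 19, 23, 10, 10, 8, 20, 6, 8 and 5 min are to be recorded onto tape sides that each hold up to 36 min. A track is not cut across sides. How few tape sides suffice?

Total = 23 + 20 + 19 + 19 + 11 + 10 + 10 + 8 + 8 + 7 + 6 + 5 + 4 = 150 min.
Lower bound: ⌈150/36⌉ = 5 tape sides.
A packing using 5 tape sides:
  side 1: 23 + 11 = 34
  side 2: 20 + 10 + 6 = 36
  side 3: 19 + 10 + 7 = 36
  side 4: 19 + 8 + 8 = 35
  side 5: 5 + 4 = 9
This matches the lower bound, so 5 is optimal.

5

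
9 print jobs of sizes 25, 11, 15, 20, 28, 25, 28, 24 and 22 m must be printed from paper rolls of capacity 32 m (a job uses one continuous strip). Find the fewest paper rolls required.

8

Total = 28 + 28 + 25 + 25 + 24 + 22 + 20 + 15 + 11 = 198 m.
Lower bound: ⌈198/32⌉ = 7 paper rolls.
A packing using 8 paper rolls:
  roll 1: 28 = 28
  roll 2: 28 = 28
  roll 3: 25 = 25
  roll 4: 25 = 25
  roll 5: 24 = 24
  roll 6: 22 = 22
  roll 7: 20 + 11 = 31
  roll 8: 15 = 15
No arrangement into 7 paper rolls stays within capacity, so 8 is optimal.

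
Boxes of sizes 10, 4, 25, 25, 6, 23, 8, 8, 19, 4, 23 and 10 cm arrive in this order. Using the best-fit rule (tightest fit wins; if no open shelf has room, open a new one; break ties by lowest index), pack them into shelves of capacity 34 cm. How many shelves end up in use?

6

  10 → shelf 1 (new)  [load 10/34]
  4 → shelf 1  [load 14/34]
  25 → shelf 2 (new)  [load 25/34]
  25 → shelf 3 (new)  [load 25/34]
  6 → shelf 2  [load 31/34]
  23 → shelf 4 (new)  [load 23/34]
  8 → shelf 3  [load 33/34]
  8 → shelf 4  [load 31/34]
  19 → shelf 1  [load 33/34]
  4 → shelf 5 (new)  [load 4/34]
  23 → shelf 5  [load 27/34]
  10 → shelf 6 (new)  [load 10/34]
6 shelves opened.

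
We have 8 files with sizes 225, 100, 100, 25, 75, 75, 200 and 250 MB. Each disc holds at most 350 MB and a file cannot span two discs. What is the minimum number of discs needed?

3

Total = 250 + 225 + 200 + 100 + 100 + 75 + 75 + 25 = 1050 MB.
Lower bound: ⌈1050/350⌉ = 3 discs.
A packing using 3 discs:
  disc 1: 250 + 100 = 350
  disc 2: 225 + 100 + 25 = 350
  disc 3: 200 + 75 + 75 = 350
This matches the lower bound, so 3 is optimal.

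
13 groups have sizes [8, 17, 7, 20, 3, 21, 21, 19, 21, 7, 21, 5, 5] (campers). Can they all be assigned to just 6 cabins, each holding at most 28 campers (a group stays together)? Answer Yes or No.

No

Total = 175 campers; ⌈175/28⌉ = 7.
At least 7 cabins are required, but only 6 are allowed.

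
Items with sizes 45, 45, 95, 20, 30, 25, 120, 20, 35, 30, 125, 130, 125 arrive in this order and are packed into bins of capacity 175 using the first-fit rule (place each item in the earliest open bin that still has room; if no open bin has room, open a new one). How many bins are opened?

  45 → bin 1 (new)  [load 45/175]
  45 → bin 1  [load 90/175]
  95 → bin 2 (new)  [load 95/175]
  20 → bin 1  [load 110/175]
  30 → bin 1  [load 140/175]
  25 → bin 1  [load 165/175]
  120 → bin 3 (new)  [load 120/175]
  20 → bin 2  [load 115/175]
  35 → bin 2  [load 150/175]
  30 → bin 3  [load 150/175]
  125 → bin 4 (new)  [load 125/175]
  130 → bin 5 (new)  [load 130/175]
  125 → bin 6 (new)  [load 125/175]
6 bins opened.

6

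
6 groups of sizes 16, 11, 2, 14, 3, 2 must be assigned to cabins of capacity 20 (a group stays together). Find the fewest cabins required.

3

Total = 16 + 14 + 11 + 3 + 2 + 2 = 48.
Lower bound: ⌈48/20⌉ = 3 cabins.
A packing using 3 cabins:
  cabin 1: 16 + 3 = 19
  cabin 2: 14 + 2 + 2 = 18
  cabin 3: 11 = 11
This matches the lower bound, so 3 is optimal.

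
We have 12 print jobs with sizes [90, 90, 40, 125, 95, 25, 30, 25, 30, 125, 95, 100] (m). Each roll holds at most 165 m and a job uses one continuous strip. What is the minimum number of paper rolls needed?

7

Total = 125 + 125 + 100 + 95 + 95 + 90 + 90 + 40 + 30 + 30 + 25 + 25 = 870 m.
Lower bound: ⌈870/165⌉ = 6 paper rolls.
Also, 7 print jobs each exceed 165/2 m, and no two of those can share a roll, so at least 7 paper rolls are needed.
A packing using 7 paper rolls:
  roll 1: 125 + 40 = 165
  roll 2: 125 + 30 = 155
  roll 3: 100 + 30 + 25 = 155
  roll 4: 95 + 25 = 120
  roll 5: 95 = 95
  roll 6: 90 = 90
  roll 7: 90 = 90
This matches the lower bound, so 7 is optimal.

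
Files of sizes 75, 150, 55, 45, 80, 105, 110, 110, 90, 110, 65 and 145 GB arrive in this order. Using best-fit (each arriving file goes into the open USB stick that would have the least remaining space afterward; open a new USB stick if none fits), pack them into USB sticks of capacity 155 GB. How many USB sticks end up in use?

9

  75 → USB stick 1 (new)  [load 75/155]
  150 → USB stick 2 (new)  [load 150/155]
  55 → USB stick 1  [load 130/155]
  45 → USB stick 3 (new)  [load 45/155]
  80 → USB stick 3  [load 125/155]
  105 → USB stick 4 (new)  [load 105/155]
  110 → USB stick 5 (new)  [load 110/155]
  110 → USB stick 6 (new)  [load 110/155]
  90 → USB stick 7 (new)  [load 90/155]
  110 → USB stick 8 (new)  [load 110/155]
  65 → USB stick 7  [load 155/155]
  145 → USB stick 9 (new)  [load 145/155]
9 USB sticks opened.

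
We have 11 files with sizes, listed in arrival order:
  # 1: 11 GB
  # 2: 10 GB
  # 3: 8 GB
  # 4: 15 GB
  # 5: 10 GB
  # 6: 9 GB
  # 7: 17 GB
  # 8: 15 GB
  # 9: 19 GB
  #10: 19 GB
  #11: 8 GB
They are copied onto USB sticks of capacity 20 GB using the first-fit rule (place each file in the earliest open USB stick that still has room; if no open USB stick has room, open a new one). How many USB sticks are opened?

  11 → USB stick 1 (new)  [load 11/20]
  10 → USB stick 2 (new)  [load 10/20]
  8 → USB stick 1  [load 19/20]
  15 → USB stick 3 (new)  [load 15/20]
  10 → USB stick 2  [load 20/20]
  9 → USB stick 4 (new)  [load 9/20]
  17 → USB stick 5 (new)  [load 17/20]
  15 → USB stick 6 (new)  [load 15/20]
  19 → USB stick 7 (new)  [load 19/20]
  19 → USB stick 8 (new)  [load 19/20]
  8 → USB stick 4  [load 17/20]
8 USB sticks opened.

8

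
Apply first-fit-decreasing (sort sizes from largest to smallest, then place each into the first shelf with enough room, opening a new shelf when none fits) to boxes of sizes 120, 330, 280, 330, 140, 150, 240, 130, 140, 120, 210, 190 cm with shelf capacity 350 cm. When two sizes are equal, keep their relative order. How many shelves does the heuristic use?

8

Sorted descending: 330, 330, 280, 240, 210, 190, 150, 140, 140, 130, 120, 120.
  330 → shelf 1 (new)  [load 330/350]
  330 → shelf 2 (new)  [load 330/350]
  280 → shelf 3 (new)  [load 280/350]
  240 → shelf 4 (new)  [load 240/350]
  210 → shelf 5 (new)  [load 210/350]
  190 → shelf 6 (new)  [load 190/350]
  150 → shelf 6  [load 340/350]
  140 → shelf 5  [load 350/350]
  140 → shelf 7 (new)  [load 140/350]
  130 → shelf 7  [load 270/350]
  120 → shelf 8 (new)  [load 120/350]
  120 → shelf 8  [load 240/350]
8 shelves opened.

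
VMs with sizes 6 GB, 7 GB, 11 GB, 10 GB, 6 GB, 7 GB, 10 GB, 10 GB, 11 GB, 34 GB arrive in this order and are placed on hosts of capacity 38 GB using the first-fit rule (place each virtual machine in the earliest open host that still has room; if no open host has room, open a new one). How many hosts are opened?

  6 → host 1 (new)  [load 6/38]
  7 → host 1  [load 13/38]
  11 → host 1  [load 24/38]
  10 → host 1  [load 34/38]
  6 → host 2 (new)  [load 6/38]
  7 → host 2  [load 13/38]
  10 → host 2  [load 23/38]
  10 → host 2  [load 33/38]
  11 → host 3 (new)  [load 11/38]
  34 → host 4 (new)  [load 34/38]
4 hosts opened.

4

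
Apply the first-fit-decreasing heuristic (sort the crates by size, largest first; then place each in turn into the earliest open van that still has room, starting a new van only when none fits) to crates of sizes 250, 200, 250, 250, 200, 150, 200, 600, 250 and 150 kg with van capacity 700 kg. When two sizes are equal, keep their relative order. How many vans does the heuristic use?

4

Sorted descending: 600, 250, 250, 250, 250, 200, 200, 200, 150, 150.
  600 → van 1 (new)  [load 600/700]
  250 → van 2 (new)  [load 250/700]
  250 → van 2  [load 500/700]
  250 → van 3 (new)  [load 250/700]
  250 → van 3  [load 500/700]
  200 → van 2  [load 700/700]
  200 → van 3  [load 700/700]
  200 → van 4 (new)  [load 200/700]
  150 → van 4  [load 350/700]
  150 → van 4  [load 500/700]
4 vans opened.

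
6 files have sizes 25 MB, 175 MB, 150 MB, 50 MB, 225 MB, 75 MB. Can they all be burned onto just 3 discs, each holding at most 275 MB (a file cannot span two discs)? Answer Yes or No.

A valid assignment using 3 discs:
  disc 1: 225 + 50 = 275
  disc 2: 175 + 75 + 25 = 275
  disc 3: 150 = 150
Every load is within 275 MB, so 3 discs suffice.

Yes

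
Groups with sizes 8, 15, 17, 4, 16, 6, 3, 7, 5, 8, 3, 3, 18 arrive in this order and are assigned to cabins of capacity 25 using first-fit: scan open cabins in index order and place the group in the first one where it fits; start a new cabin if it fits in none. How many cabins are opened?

5

  8 → cabin 1 (new)  [load 8/25]
  15 → cabin 1  [load 23/25]
  17 → cabin 2 (new)  [load 17/25]
  4 → cabin 2  [load 21/25]
  16 → cabin 3 (new)  [load 16/25]
  6 → cabin 3  [load 22/25]
  3 → cabin 2  [load 24/25]
  7 → cabin 4 (new)  [load 7/25]
  5 → cabin 4  [load 12/25]
  8 → cabin 4  [load 20/25]
  3 → cabin 3  [load 25/25]
  3 → cabin 4  [load 23/25]
  18 → cabin 5 (new)  [load 18/25]
5 cabins opened.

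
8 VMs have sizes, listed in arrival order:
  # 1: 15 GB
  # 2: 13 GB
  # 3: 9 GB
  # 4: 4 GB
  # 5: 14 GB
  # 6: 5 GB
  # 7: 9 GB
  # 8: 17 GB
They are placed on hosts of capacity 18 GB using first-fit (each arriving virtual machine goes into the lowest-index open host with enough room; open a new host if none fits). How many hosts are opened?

  15 → host 1 (new)  [load 15/18]
  13 → host 2 (new)  [load 13/18]
  9 → host 3 (new)  [load 9/18]
  4 → host 2  [load 17/18]
  14 → host 4 (new)  [load 14/18]
  5 → host 3  [load 14/18]
  9 → host 5 (new)  [load 9/18]
  17 → host 6 (new)  [load 17/18]
6 hosts opened.

6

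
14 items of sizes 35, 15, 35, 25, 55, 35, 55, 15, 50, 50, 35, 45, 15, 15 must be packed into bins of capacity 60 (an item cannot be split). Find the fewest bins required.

Total = 55 + 55 + 50 + 50 + 45 + 35 + 35 + 35 + 35 + 25 + 15 + 15 + 15 + 15 = 480.
Lower bound: ⌈480/60⌉ = 8 bins.
Also, 9 items each exceed 30, and no two of those can share a bin, so at least 9 bins are needed.
A packing using 9 bins:
  bin 1: 55 = 55
  bin 2: 55 = 55
  bin 3: 50 = 50
  bin 4: 50 = 50
  bin 5: 45 + 15 = 60
  bin 6: 35 + 25 = 60
  bin 7: 35 + 15 = 50
  bin 8: 35 + 15 = 50
  bin 9: 35 + 15 = 50
This matches the lower bound, so 9 is optimal.

9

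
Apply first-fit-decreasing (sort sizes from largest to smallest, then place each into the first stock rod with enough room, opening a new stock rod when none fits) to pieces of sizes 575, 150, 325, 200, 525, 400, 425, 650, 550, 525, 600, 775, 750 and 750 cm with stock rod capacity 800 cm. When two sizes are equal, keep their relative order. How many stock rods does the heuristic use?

11

Sorted descending: 775, 750, 750, 650, 600, 575, 550, 525, 525, 425, 400, 325, 200, 150.
  775 → stock rod 1 (new)  [load 775/800]
  750 → stock rod 2 (new)  [load 750/800]
  750 → stock rod 3 (new)  [load 750/800]
  650 → stock rod 4 (new)  [load 650/800]
  600 → stock rod 5 (new)  [load 600/800]
  575 → stock rod 6 (new)  [load 575/800]
  550 → stock rod 7 (new)  [load 550/800]
  525 → stock rod 8 (new)  [load 525/800]
  525 → stock rod 9 (new)  [load 525/800]
  425 → stock rod 10 (new)  [load 425/800]
  400 → stock rod 11 (new)  [load 400/800]
  325 → stock rod 10  [load 750/800]
  200 → stock rod 5  [load 800/800]
  150 → stock rod 4  [load 800/800]
11 stock rods opened.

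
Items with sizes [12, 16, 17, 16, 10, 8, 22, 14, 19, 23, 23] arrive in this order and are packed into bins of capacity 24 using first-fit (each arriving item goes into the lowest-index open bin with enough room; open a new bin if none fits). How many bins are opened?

  12 → bin 1 (new)  [load 12/24]
  16 → bin 2 (new)  [load 16/24]
  17 → bin 3 (new)  [load 17/24]
  16 → bin 4 (new)  [load 16/24]
  10 → bin 1  [load 22/24]
  8 → bin 2  [load 24/24]
  22 → bin 5 (new)  [load 22/24]
  14 → bin 6 (new)  [load 14/24]
  19 → bin 7 (new)  [load 19/24]
  23 → bin 8 (new)  [load 23/24]
  23 → bin 9 (new)  [load 23/24]
9 bins opened.

9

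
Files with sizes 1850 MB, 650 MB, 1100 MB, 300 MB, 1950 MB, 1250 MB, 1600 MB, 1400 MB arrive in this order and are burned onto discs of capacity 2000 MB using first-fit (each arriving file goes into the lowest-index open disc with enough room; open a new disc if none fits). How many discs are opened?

6

  1850 → disc 1 (new)  [load 1850/2000]
  650 → disc 2 (new)  [load 650/2000]
  1100 → disc 2  [load 1750/2000]
  300 → disc 3 (new)  [load 300/2000]
  1950 → disc 4 (new)  [load 1950/2000]
  1250 → disc 3  [load 1550/2000]
  1600 → disc 5 (new)  [load 1600/2000]
  1400 → disc 6 (new)  [load 1400/2000]
6 discs opened.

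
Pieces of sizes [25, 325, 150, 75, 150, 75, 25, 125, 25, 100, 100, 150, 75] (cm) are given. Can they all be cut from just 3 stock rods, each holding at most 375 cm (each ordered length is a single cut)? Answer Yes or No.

Total = 1400 cm; ⌈1400/375⌉ = 4.
At least 4 stock rods are required, but only 3 are allowed.

No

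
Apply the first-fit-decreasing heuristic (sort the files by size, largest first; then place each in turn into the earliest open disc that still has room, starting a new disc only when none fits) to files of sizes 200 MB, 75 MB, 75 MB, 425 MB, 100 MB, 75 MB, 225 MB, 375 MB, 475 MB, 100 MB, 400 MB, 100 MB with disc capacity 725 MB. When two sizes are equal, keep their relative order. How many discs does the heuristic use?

Sorted descending: 475, 425, 400, 375, 225, 200, 100, 100, 100, 75, 75, 75.
  475 → disc 1 (new)  [load 475/725]
  425 → disc 2 (new)  [load 425/725]
  400 → disc 3 (new)  [load 400/725]
  375 → disc 4 (new)  [load 375/725]
  225 → disc 1  [load 700/725]
  200 → disc 2  [load 625/725]
  100 → disc 2  [load 725/725]
  100 → disc 3  [load 500/725]
  100 → disc 3  [load 600/725]
  75 → disc 3  [load 675/725]
  75 → disc 4  [load 450/725]
  75 → disc 4  [load 525/725]
4 discs opened.

4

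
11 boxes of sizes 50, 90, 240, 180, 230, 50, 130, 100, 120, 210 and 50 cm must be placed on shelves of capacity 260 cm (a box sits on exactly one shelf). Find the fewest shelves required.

6

Total = 240 + 230 + 210 + 180 + 130 + 120 + 100 + 90 + 50 + 50 + 50 = 1450 cm.
Lower bound: ⌈1450/260⌉ = 6 shelves.
A packing using 6 shelves:
  shelf 1: 240 = 240
  shelf 2: 230 = 230
  shelf 3: 210 + 50 = 260
  shelf 4: 180 + 50 = 230
  shelf 5: 130 + 120 = 250
  shelf 6: 100 + 90 + 50 = 240
This matches the lower bound, so 6 is optimal.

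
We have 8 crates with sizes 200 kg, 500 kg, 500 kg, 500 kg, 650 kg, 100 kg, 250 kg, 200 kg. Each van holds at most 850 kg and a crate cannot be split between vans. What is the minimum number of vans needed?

Total = 650 + 500 + 500 + 500 + 250 + 200 + 200 + 100 = 2900 kg.
Lower bound: ⌈2900/850⌉ = 4 vans.
A packing using 4 vans:
  van 1: 650 + 200 = 850
  van 2: 500 + 250 + 100 = 850
  van 3: 500 + 200 = 700
  van 4: 500 = 500
This matches the lower bound, so 4 is optimal.

4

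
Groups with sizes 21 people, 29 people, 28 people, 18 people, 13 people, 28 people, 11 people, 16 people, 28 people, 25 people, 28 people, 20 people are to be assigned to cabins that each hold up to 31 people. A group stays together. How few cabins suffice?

10

Total = 29 + 28 + 28 + 28 + 28 + 25 + 21 + 20 + 18 + 16 + 13 + 11 = 265 people.
Lower bound: ⌈265/31⌉ = 9 cabins.
Also, 10 groups each exceed 31/2 people, and no two of those can share a cabin, so at least 10 cabins are needed.
A packing using 10 cabins:
  cabin 1: 29 = 29
  cabin 2: 28 = 28
  cabin 3: 28 = 28
  cabin 4: 28 = 28
  cabin 5: 28 = 28
  cabin 6: 25 = 25
  cabin 7: 21 = 21
  cabin 8: 20 + 11 = 31
  cabin 9: 18 + 13 = 31
  cabin 10: 16 = 16
This matches the lower bound, so 10 is optimal.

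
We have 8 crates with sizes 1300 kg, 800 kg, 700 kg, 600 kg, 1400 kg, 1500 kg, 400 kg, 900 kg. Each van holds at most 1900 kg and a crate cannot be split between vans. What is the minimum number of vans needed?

Total = 1500 + 1400 + 1300 + 900 + 800 + 700 + 600 + 400 = 7600 kg.
Lower bound: ⌈7600/1900⌉ = 4 vans.
A packing using 5 vans:
  van 1: 1500 + 400 = 1900
  van 2: 1400 = 1400
  van 3: 1300 + 600 = 1900
  van 4: 900 + 800 = 1700
  van 5: 700 = 700
No arrangement into 4 vans stays within capacity, so 5 is optimal.

5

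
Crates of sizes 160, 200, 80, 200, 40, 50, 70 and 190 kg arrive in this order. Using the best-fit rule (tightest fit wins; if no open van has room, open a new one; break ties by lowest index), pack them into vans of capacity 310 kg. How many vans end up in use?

  160 → van 1 (new)  [load 160/310]
  200 → van 2 (new)  [load 200/310]
  80 → van 2  [load 280/310]
  200 → van 3 (new)  [load 200/310]
  40 → van 3  [load 240/310]
  50 → van 3  [load 290/310]
  70 → van 1  [load 230/310]
  190 → van 4 (new)  [load 190/310]
4 vans opened.

4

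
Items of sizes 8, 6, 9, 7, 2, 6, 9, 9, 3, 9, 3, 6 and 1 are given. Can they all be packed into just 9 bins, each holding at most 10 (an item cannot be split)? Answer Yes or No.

Yes

A valid assignment using 9 bins:
  bin 1: 9 + 1 = 10
  bin 2: 9 = 9
  bin 3: 9 = 9
  bin 4: 9 = 9
  bin 5: 8 + 2 = 10
  bin 6: 7 + 3 = 10
  bin 7: 6 + 3 = 9
  bin 8: 6 = 6
  bin 9: 6 = 6
Every load is within 10, so 9 bins suffice.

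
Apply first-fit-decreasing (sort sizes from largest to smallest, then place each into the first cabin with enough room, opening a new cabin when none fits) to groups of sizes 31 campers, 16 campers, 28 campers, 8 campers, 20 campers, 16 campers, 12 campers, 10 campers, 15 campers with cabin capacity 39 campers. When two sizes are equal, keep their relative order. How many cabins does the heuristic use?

5

Sorted descending: 31, 28, 20, 16, 16, 15, 12, 10, 8.
  31 → cabin 1 (new)  [load 31/39]
  28 → cabin 2 (new)  [load 28/39]
  20 → cabin 3 (new)  [load 20/39]
  16 → cabin 3  [load 36/39]
  16 → cabin 4 (new)  [load 16/39]
  15 → cabin 4  [load 31/39]
  12 → cabin 5 (new)  [load 12/39]
  10 → cabin 2  [load 38/39]
  8 → cabin 1  [load 39/39]
5 cabins opened.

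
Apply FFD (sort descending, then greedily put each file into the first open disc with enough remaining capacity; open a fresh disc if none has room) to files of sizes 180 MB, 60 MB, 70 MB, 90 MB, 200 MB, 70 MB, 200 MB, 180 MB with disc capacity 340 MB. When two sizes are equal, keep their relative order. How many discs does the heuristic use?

Sorted descending: 200, 200, 180, 180, 90, 70, 70, 60.
  200 → disc 1 (new)  [load 200/340]
  200 → disc 2 (new)  [load 200/340]
  180 → disc 3 (new)  [load 180/340]
  180 → disc 4 (new)  [load 180/340]
  90 → disc 1  [load 290/340]
  70 → disc 2  [load 270/340]
  70 → disc 2  [load 340/340]
  60 → disc 3  [load 240/340]
4 discs opened.

4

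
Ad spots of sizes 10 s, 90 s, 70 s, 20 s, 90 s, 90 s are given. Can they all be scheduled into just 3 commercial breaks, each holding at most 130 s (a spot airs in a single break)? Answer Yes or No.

No

Total = 370 s; ⌈370/130⌉ = 3.
4 ad spots each exceed half the capacity and cannot share a break, forcing at least 4 commercial breaks.
At least 4 commercial breaks are required, but only 3 are allowed.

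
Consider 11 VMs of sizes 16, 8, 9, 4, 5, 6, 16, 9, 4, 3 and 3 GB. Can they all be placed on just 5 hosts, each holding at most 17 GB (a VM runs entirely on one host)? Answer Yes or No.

A valid assignment using 5 hosts:
  host 1: 16 = 16
  host 2: 16 = 16
  host 3: 9 + 8 = 17
  host 4: 9 + 5 + 3 = 17
  host 5: 6 + 4 + 4 + 3 = 17
Every load is within 17 GB, so 5 hosts suffice.

Yes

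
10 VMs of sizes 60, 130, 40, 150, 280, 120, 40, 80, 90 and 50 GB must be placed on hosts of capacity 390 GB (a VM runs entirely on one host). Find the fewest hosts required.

Total = 280 + 150 + 130 + 120 + 90 + 80 + 60 + 50 + 40 + 40 = 1040 GB.
Lower bound: ⌈1040/390⌉ = 3 hosts.
A packing using 3 hosts:
  host 1: 280 + 90 = 370
  host 2: 150 + 130 + 80 = 360
  host 3: 120 + 60 + 50 + 40 + 40 = 310
This matches the lower bound, so 3 is optimal.

3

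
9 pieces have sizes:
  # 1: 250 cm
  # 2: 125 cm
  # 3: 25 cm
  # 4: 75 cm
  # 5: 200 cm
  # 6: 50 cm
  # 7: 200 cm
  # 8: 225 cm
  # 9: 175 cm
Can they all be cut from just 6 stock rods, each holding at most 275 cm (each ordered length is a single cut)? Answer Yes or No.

A valid assignment using 6 stock rods:
  stock rod 1: 250 + 25 = 275
  stock rod 2: 225 + 50 = 275
  stock rod 3: 200 + 75 = 275
  stock rod 4: 200 = 200
  stock rod 5: 175 = 175
  stock rod 6: 125 = 125
Every load is within 275 cm, so 6 stock rods suffice.

Yes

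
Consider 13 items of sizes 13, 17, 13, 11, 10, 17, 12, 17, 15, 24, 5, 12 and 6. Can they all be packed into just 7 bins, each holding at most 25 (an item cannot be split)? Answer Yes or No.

No

Total = 172; ⌈172/25⌉ = 7.
The bound of 7 does not rule out 7, but exhaustive search shows no assignment into 7 bins of capacity 25 exists — the minimum is 8.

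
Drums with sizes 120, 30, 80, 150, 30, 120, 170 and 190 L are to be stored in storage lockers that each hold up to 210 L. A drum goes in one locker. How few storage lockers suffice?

5

Total = 190 + 170 + 150 + 120 + 120 + 80 + 30 + 30 = 890 L.
Lower bound: ⌈890/210⌉ = 5 storage lockers.
A packing using 5 storage lockers:
  locker 1: 190 = 190
  locker 2: 170 + 30 = 200
  locker 3: 150 + 30 = 180
  locker 4: 120 + 80 = 200
  locker 5: 120 = 120
This matches the lower bound, so 5 is optimal.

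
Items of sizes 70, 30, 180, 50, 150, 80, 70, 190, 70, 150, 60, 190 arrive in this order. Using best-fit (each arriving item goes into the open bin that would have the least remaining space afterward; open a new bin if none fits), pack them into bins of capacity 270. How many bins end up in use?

  70 → bin 1 (new)  [load 70/270]
  30 → bin 1  [load 100/270]
  180 → bin 2 (new)  [load 180/270]
  50 → bin 2  [load 230/270]
  150 → bin 1  [load 250/270]
  80 → bin 3 (new)  [load 80/270]
  70 → bin 3  [load 150/270]
  190 → bin 4 (new)  [load 190/270]
  70 → bin 4  [load 260/270]
  150 → bin 5 (new)  [load 150/270]
  60 → bin 3  [load 210/270]
  190 → bin 6 (new)  [load 190/270]
6 bins opened.

6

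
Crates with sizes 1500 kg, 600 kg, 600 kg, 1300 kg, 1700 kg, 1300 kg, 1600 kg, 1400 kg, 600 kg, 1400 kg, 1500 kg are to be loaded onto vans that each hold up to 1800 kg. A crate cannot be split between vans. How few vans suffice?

9

Total = 1700 + 1600 + 1500 + 1500 + 1400 + 1400 + 1300 + 1300 + 600 + 600 + 600 = 13500 kg.
Lower bound: ⌈13500/1800⌉ = 8 vans.
A packing using 9 vans:
  van 1: 1700 = 1700
  van 2: 1600 = 1600
  van 3: 1500 = 1500
  van 4: 1500 = 1500
  van 5: 1400 = 1400
  van 6: 1400 = 1400
  van 7: 1300 = 1300
  van 8: 1300 = 1300
  van 9: 600 + 600 + 600 = 1800
No arrangement into 8 vans stays within capacity, so 9 is optimal.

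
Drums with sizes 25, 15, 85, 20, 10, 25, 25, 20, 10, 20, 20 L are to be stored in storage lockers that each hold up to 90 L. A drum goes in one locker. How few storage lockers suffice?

4

Total = 85 + 25 + 25 + 25 + 20 + 20 + 20 + 20 + 15 + 10 + 10 = 275 L.
Lower bound: ⌈275/90⌉ = 4 storage lockers.
A packing using 4 storage lockers:
  locker 1: 85 = 85
  locker 2: 25 + 25 + 25 + 15 = 90
  locker 3: 20 + 20 + 20 + 20 + 10 = 90
  locker 4: 10 = 10
This matches the lower bound, so 4 is optimal.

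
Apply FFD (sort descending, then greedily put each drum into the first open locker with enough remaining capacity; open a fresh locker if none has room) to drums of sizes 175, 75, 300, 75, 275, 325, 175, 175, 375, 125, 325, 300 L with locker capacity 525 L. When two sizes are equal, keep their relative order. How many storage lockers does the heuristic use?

Sorted descending: 375, 325, 325, 300, 300, 275, 175, 175, 175, 125, 75, 75.
  375 → locker 1 (new)  [load 375/525]
  325 → locker 2 (new)  [load 325/525]
  325 → locker 3 (new)  [load 325/525]
  300 → locker 4 (new)  [load 300/525]
  300 → locker 5 (new)  [load 300/525]
  275 → locker 6 (new)  [load 275/525]
  175 → locker 2  [load 500/525]
  175 → locker 3  [load 500/525]
  175 → locker 4  [load 475/525]
  125 → locker 1  [load 500/525]
  75 → locker 5  [load 375/525]
  75 → locker 5  [load 450/525]
6 storage lockers opened.

6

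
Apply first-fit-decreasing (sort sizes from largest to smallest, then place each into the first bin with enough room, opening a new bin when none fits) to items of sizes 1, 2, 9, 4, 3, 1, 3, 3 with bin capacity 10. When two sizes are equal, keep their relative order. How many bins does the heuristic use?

3

Sorted descending: 9, 4, 3, 3, 3, 2, 1, 1.
  9 → bin 1 (new)  [load 9/10]
  4 → bin 2 (new)  [load 4/10]
  3 → bin 2  [load 7/10]
  3 → bin 2  [load 10/10]
  3 → bin 3 (new)  [load 3/10]
  2 → bin 3  [load 5/10]
  1 → bin 1  [load 10/10]
  1 → bin 3  [load 6/10]
3 bins opened.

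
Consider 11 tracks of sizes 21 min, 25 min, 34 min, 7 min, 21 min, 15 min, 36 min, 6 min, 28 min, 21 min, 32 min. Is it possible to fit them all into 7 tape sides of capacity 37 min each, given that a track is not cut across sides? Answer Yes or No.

No

Total = 246 min; ⌈246/37⌉ = 7.
8 tracks each exceed half the capacity and cannot share a side, forcing at least 8 tape sides.
At least 8 tape sides are required, but only 7 are allowed.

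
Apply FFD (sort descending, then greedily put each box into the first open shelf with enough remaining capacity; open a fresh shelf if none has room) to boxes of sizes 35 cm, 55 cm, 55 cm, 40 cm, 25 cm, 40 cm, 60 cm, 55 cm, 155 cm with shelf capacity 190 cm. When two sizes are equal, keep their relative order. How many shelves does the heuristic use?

Sorted descending: 155, 60, 55, 55, 55, 40, 40, 35, 25.
  155 → shelf 1 (new)  [load 155/190]
  60 → shelf 2 (new)  [load 60/190]
  55 → shelf 2  [load 115/190]
  55 → shelf 2  [load 170/190]
  55 → shelf 3 (new)  [load 55/190]
  40 → shelf 3  [load 95/190]
  40 → shelf 3  [load 135/190]
  35 → shelf 1  [load 190/190]
  25 → shelf 3  [load 160/190]
3 shelves opened.

3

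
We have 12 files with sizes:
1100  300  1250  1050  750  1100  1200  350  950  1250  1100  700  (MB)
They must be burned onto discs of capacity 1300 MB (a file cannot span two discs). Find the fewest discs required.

Total = 1250 + 1250 + 1200 + 1100 + 1100 + 1100 + 1050 + 950 + 750 + 700 + 350 + 300 = 11100 MB.
Lower bound: ⌈11100/1300⌉ = 9 discs.
Also, 10 files each exceed 650 MB, and no two of those can share a disc, so at least 10 discs are needed.
A packing using 10 discs:
  disc 1: 1250 = 1250
  disc 2: 1250 = 1250
  disc 3: 1200 = 1200
  disc 4: 1100 = 1100
  disc 5: 1100 = 1100
  disc 6: 1100 = 1100
  disc 7: 1050 = 1050
  disc 8: 950 + 350 = 1300
  disc 9: 750 + 300 = 1050
  disc 10: 700 = 700
This matches the lower bound, so 10 is optimal.

10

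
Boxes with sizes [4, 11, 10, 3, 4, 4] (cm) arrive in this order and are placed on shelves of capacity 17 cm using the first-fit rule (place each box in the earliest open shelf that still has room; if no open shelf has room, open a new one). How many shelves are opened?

  4 → shelf 1 (new)  [load 4/17]
  11 → shelf 1  [load 15/17]
  10 → shelf 2 (new)  [load 10/17]
  3 → shelf 2  [load 13/17]
  4 → shelf 2  [load 17/17]
  4 → shelf 3 (new)  [load 4/17]
3 shelves opened.

3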